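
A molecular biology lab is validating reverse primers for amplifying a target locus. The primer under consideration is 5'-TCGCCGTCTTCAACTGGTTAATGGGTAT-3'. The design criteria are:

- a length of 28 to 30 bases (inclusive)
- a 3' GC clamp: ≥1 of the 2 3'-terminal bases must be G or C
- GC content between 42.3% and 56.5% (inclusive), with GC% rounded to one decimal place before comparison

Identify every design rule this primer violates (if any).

Base counts: A=5, T=10, G=7, C=6 (length 28).
length: length 28 ✓
GC clamp: 3' end AT has 0 G/C, need ≥1 ✗
GC content: GC 13/28 = 46.4% ✓

Fails: GC clamp.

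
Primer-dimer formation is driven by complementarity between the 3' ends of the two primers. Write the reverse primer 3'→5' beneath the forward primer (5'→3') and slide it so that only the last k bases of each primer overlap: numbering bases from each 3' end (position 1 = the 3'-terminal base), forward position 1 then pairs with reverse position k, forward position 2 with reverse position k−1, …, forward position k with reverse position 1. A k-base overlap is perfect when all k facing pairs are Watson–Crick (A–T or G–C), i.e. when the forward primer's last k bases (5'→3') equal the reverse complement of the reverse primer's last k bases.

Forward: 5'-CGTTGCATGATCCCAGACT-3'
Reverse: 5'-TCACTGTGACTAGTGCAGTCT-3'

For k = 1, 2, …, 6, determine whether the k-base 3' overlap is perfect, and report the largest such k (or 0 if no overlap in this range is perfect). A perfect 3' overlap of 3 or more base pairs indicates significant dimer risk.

Last 6 bases (5'→3') — forward …CAGACT, reverse …CAGTCT.
Reverse complement of the reverse primer's last 6 bases: AGACTG; its first k bases are the reverse complement of the reverse primer's last k bases, so a perfect k-base overlap needs the forward primer's last k bases to equal them.
Comparing (forward last k vs required): k=1: T vs A ✗; k=2: CT vs AG ✗; k=3: ACT vs AGA ✗; k=4: GACT vs AGAC ✗; k=5: AGACT vs AGACT ✓; k=6: CAGACT vs AGACTG ✗.
Only k = 5 is perfect, so the longest perfect 3' overlap is 5.

Longest perfect overlap: 5 complementary base pairs; significant dimer risk (threshold 3).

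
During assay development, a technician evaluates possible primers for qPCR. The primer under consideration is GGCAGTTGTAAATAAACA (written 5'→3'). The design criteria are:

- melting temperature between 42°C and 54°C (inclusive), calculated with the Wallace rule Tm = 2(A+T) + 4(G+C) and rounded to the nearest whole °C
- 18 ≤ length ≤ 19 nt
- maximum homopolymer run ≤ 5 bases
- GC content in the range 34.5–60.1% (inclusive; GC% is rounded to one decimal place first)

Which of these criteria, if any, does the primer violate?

Fails: GC content.

Base counts: A=8, T=4, G=4, C=2 (length 18).
Tm: Tm = 2·12 + 4·6 = 48°C ✓
length: length 18 ✓
homopolymer run: longest run = 3 ✓
GC content: GC 6/18 = 33.3%, outside 34.5–60.1% ✗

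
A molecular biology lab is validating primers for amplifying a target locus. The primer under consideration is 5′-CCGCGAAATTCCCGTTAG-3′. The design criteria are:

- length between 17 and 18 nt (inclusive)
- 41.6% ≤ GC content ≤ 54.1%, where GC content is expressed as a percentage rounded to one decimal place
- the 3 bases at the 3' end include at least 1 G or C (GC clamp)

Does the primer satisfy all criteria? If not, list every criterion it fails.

Base counts: A=4, T=4, G=4, C=6 (length 18).
length: length 18 ✓
GC content: GC 10/18 = 55.6%, outside 41.6–54.1% ✗
GC clamp: 3' end TAG has 1 G/C ✓

Fails: GC content.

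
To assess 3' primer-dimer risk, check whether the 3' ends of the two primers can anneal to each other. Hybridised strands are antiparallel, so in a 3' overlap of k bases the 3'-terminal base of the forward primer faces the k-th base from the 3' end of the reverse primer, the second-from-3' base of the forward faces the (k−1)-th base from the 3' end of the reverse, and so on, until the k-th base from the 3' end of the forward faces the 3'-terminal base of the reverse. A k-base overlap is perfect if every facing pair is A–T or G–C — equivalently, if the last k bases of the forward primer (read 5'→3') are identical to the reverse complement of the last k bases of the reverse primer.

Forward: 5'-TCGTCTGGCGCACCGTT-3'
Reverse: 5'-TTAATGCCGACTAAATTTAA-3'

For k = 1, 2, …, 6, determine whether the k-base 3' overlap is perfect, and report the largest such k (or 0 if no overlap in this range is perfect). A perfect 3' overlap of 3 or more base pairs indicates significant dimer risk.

Longest perfect overlap: 2 complementary base pairs; below the dimer-risk threshold (threshold 3).

Last 6 bases (5'→3') — forward …ACCGTT, reverse …ATTTAA.
Reverse complement of the reverse primer's last 6 bases: TTAAAT; its first k bases are the reverse complement of the reverse primer's last k bases, so a perfect k-base overlap needs the forward primer's last k bases to equal them.
Comparing (forward last k vs required): k=1: T vs T ✓; k=2: TT vs TT ✓; k=3: GTT vs TTA ✗; k=4: CGTT vs TTAA ✗; k=5: CCGTT vs TTAAA ✗; k=6: ACCGTT vs TTAAAT ✗.
Perfect overlaps at k = 1, 2; the largest is 2.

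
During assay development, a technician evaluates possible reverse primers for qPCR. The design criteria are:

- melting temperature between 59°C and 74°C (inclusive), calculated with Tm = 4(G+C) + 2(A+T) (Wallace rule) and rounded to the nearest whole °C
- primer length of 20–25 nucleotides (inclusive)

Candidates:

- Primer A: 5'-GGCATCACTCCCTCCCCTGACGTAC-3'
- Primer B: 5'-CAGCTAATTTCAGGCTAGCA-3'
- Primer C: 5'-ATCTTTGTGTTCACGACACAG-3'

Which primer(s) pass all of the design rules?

Primer A (25 nt, A=4 T=5 G=4 C=12): Tm = 2·9 + 4·16 = 82°C, outside 59–74°C ✗; length 25 ✓ — fails.
Primer B (20 nt, A=6 T=5 G=4 C=5): Tm = 2·11 + 4·9 = 58°C, outside 59–74°C ✗; length 20 ✓ — fails.
Primer C (21 nt, A=5 T=7 G=4 C=5): Tm = 2·12 + 4·9 = 60°C ✓; length 21 ✓ — passes.

Primer C only.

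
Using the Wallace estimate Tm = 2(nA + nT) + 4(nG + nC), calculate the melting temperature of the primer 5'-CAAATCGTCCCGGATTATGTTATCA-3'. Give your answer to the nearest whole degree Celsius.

70°C

Base counts: A=7, T=8, G=4, C=6 (length 25).
Tm = 2·(7+8) + 4·(4+6) = 2·15 + 4·10 = 30 + 40 = 70°C.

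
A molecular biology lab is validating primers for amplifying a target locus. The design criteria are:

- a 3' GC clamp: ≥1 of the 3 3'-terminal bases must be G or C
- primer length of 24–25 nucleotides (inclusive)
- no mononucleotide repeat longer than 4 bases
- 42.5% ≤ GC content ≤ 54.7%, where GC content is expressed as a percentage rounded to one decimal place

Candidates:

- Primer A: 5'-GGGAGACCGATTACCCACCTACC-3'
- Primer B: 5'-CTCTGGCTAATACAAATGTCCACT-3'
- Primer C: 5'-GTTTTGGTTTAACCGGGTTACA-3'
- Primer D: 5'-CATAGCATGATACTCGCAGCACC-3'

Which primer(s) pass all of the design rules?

Primer A (23 nt, A=6 T=3 G=5 C=9): 3' end ACC has 2 G/C ✓; length 23, outside 24–25 ✗; longest run = 3 ✓; GC 14/23 = 60.9%, outside 42.5–54.7% ✗ — fails.
Primer B (24 nt, A=7 T=7 G=3 C=7): 3' end ACT has 1 G/C ✓; length 24 ✓; longest run = 3 ✓; GC 10/24 = 41.7%, outside 42.5–54.7% ✗ — fails.
Primer C (22 nt, A=4 T=9 G=6 C=3): 3' end ACA has 1 G/C ✓; length 22, outside 24–25 ✗; longest run = 4 ✓; GC 9/22 = 40.9%, outside 42.5–54.7% ✗ — fails.
Primer D (23 nt, A=7 T=4 G=4 C=8): 3' end ACC has 2 G/C ✓; length 23, outside 24–25 ✗; longest run = 2 ✓; GC 12/23 = 52.2% ✓ — fails.

None of the candidates satisfy all criteria.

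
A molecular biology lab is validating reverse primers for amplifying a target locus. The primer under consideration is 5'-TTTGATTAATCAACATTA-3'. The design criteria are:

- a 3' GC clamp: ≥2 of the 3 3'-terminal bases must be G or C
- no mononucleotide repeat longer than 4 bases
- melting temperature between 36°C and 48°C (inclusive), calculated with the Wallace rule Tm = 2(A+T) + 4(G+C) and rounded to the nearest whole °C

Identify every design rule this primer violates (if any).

Fails: GC clamp.

Base counts: A=7, T=8, G=1, C=2 (length 18).
GC clamp: 3' end TTA has 0 G/C, need ≥2 ✗
homopolymer run: longest run = 3 ✓
Tm: Tm = 2·15 + 4·3 = 42°C ✓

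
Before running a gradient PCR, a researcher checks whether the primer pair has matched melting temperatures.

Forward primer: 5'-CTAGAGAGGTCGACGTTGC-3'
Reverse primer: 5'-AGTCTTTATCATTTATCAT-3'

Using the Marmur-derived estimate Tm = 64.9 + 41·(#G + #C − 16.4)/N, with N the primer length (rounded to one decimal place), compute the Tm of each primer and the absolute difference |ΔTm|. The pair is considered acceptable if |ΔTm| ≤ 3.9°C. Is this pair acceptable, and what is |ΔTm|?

|ΔTm| = 15.1°C; the pair is not acceptable.

Forward: G+C = 11, N = 19 → Tm = 64.9 + 41·(11 − 16.4)/19 = 53.2°C.
Reverse: G+C = 4, N = 19 → Tm = 64.9 + 41·(4 − 16.4)/19 = 38.1°C.
|ΔTm| = |53.2 − 38.1| = 15.1°C, > 3.9°C.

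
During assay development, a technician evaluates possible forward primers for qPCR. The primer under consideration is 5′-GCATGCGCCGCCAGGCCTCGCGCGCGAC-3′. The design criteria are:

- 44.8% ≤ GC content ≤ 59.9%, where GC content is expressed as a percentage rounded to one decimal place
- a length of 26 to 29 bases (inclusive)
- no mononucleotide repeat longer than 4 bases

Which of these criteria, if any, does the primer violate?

Fails: GC content.

Base counts: A=3, T=2, G=10, C=13 (length 28).
GC content: GC 23/28 = 82.1%, outside 44.8–59.9% ✗
length: length 28 ✓
homopolymer run: longest run = 2 ✓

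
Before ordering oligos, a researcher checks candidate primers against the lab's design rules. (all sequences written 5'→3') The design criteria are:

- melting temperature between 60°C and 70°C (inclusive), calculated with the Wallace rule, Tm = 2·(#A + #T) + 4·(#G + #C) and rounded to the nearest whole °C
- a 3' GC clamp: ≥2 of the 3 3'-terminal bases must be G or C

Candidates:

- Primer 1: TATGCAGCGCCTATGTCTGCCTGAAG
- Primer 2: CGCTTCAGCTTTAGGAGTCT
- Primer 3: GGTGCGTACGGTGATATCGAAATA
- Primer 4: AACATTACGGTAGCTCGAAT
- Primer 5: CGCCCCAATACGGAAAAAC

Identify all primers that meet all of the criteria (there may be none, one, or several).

Primer 1 (26 nt, A=5 T=7 G=7 C=7): Tm = 2·12 + 4·14 = 80°C, outside 60–70°C ✗; 3' end AAG has 1 G/C, need ≥2 ✗ — fails.
Primer 2 (20 nt, A=3 T=7 G=5 C=5): Tm = 2·10 + 4·10 = 60°C ✓; 3' end TCT has 1 G/C, need ≥2 ✗ — fails.
Primer 3 (24 nt, A=7 T=6 G=8 C=3): Tm = 2·13 + 4·11 = 70°C ✓; 3' end ATA has 0 G/C, need ≥2 ✗ — fails.
Primer 4 (20 nt, A=7 T=5 G=4 C=4): Tm = 2·12 + 4·8 = 56°C, outside 60–70°C ✗; 3' end AAT has 0 G/C, need ≥2 ✗ — fails.
Primer 5 (19 nt, A=8 T=1 G=3 C=7): Tm = 2·9 + 4·10 = 58°C, outside 60–70°C ✗; 3' end AAC has 1 G/C, need ≥2 ✗ — fails.

None of the candidates satisfy all criteria.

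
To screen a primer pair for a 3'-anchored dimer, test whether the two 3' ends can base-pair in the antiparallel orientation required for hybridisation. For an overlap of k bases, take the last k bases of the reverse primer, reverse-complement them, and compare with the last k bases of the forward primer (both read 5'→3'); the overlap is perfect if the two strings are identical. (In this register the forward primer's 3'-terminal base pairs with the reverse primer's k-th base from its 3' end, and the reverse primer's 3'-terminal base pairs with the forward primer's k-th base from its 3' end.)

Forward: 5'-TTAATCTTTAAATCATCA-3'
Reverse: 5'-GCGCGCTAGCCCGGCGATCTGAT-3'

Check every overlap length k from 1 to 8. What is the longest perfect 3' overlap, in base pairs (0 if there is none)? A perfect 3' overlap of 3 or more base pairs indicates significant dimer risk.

Longest perfect overlap: 4 complementary base pairs; significant dimer risk (threshold 3).

Last 8 bases (5'→3') — forward …AATCATCA, reverse …GATCTGAT.
Reverse complement of the reverse primer's last 8 bases: ATCAGATC; its first k bases are the reverse complement of the reverse primer's last k bases, so a perfect k-base overlap needs the forward primer's last k bases to equal them.
Comparing (forward last k vs required): k=1: A vs A ✓; k=2: CA vs AT ✗; k=3: TCA vs ATC ✗; k=4: ATCA vs ATCA ✓; k=5: CATCA vs ATCAG ✗; k=6: TCATCA vs ATCAGA ✗; k=7: ATCATCA vs ATCAGAT ✗; k=8: AATCATCA vs ATCAGATC ✗.
Perfect overlaps at k = 1, 4; the largest is 4.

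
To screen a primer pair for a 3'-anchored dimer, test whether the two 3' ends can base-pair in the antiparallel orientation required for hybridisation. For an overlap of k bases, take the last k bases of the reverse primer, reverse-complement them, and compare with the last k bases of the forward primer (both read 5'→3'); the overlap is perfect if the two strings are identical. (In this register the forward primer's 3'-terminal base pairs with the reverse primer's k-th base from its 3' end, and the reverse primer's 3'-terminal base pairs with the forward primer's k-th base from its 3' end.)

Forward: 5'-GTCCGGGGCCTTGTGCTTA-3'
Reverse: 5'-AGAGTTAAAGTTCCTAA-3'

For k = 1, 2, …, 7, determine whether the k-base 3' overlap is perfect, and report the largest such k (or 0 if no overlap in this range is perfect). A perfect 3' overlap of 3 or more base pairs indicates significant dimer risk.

Last 7 bases (5'→3') — forward …GTGCTTA, reverse …TTCCTAA.
Reverse complement of the reverse primer's last 7 bases: TTAGGAA; its first k bases are the reverse complement of the reverse primer's last k bases, so a perfect k-base overlap needs the forward primer's last k bases to equal them.
Comparing (forward last k vs required): k=1: A vs T ✗; k=2: TA vs TT ✗; k=3: TTA vs TTA ✓; k=4: CTTA vs TTAG ✗; k=5: GCTTA vs TTAGG ✗; k=6: TGCTTA vs TTAGGA ✗; k=7: GTGCTTA vs TTAGGAA ✗.
Only k = 3 is perfect, so the longest perfect 3' overlap is 3.

Longest perfect overlap: 3 complementary base pairs; significant dimer risk (threshold 3).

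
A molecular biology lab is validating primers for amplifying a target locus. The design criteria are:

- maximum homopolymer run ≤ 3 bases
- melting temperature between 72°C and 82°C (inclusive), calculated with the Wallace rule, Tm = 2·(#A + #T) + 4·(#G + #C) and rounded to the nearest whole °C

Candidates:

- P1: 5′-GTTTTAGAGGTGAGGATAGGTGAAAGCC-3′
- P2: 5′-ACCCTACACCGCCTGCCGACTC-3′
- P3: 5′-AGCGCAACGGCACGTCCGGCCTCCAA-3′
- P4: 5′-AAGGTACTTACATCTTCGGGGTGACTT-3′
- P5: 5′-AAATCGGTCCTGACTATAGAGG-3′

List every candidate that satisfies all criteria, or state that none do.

P2 only.

P1 (28 nt, A=8 T=7 G=11 C=2): longest run = 4, exceeds 3 ✗; Tm = 2·15 + 4·13 = 82°C ✓ — fails.
P2 (22 nt, A=4 T=3 G=3 C=12): longest run = 3 ✓; Tm = 2·7 + 4·15 = 74°C ✓ — passes.
P3 (26 nt, A=6 T=2 G=7 C=11): longest run = 2 ✓; Tm = 2·8 + 4·18 = 88°C, outside 72–82°C ✗ — fails.
P4 (27 nt, A=6 T=9 G=7 C=5): longest run = 4, exceeds 3 ✗; Tm = 2·15 + 4·12 = 78°C ✓ — fails.
P5 (22 nt, A=7 T=5 G=6 C=4): longest run = 3 ✓; Tm = 2·12 + 4·10 = 64°C, outside 72–82°C ✗ — fails.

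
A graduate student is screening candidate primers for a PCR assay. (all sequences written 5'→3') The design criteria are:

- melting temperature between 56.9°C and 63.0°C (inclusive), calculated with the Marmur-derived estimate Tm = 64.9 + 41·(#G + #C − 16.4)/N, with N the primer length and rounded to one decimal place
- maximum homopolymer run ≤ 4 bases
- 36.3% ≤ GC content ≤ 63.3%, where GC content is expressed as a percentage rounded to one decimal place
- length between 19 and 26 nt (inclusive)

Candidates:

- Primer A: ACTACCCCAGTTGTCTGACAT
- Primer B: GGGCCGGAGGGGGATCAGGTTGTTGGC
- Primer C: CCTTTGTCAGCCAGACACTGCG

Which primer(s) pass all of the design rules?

Primer C only.

Primer A (21 nt, A=5 T=6 G=3 C=7): Tm = 64.9 + 41·(10 − 16.4)/21 = 52.4°C, outside 56.9–63.0°C ✗; longest run = 4 ✓; GC 10/21 = 47.6% ✓; length 21 ✓ — fails.
Primer B (27 nt, A=3 T=5 G=15 C=4): Tm = 64.9 + 41·(19 − 16.4)/27 = 68.8°C, outside 56.9–63.0°C ✗; longest run = 5, exceeds 4 ✗; GC 19/27 = 70.4%, outside 36.3–63.3% ✗; length 27, outside 19–26 ✗ — fails.
Primer C (22 nt, A=4 T=5 G=5 C=8): Tm = 64.9 + 41·(13 − 16.4)/22 = 58.6°C ✓; longest run = 3 ✓; GC 13/22 = 59.1% ✓; length 22 ✓ — passes.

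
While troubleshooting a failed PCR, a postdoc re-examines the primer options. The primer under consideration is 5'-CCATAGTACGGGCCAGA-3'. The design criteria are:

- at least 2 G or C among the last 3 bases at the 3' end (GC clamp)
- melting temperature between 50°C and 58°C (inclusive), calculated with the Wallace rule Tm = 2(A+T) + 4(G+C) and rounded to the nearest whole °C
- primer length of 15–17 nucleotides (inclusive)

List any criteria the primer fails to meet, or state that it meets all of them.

Fails: GC clamp.

Base counts: A=5, T=2, G=5, C=5 (length 17).
GC clamp: 3' end AGA has 1 G/C, need ≥2 ✗
Tm: Tm = 2·7 + 4·10 = 54°C ✓
length: length 17 ✓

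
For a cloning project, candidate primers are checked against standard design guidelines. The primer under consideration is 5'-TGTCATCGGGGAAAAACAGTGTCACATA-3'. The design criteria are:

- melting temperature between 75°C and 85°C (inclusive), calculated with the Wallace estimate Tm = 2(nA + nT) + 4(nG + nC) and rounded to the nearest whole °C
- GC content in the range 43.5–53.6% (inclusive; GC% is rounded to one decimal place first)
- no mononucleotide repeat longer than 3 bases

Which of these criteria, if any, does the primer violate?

Fails: GC content, homopolymer run.

Base counts: A=10, T=6, G=7, C=5 (length 28).
Tm: Tm = 2·16 + 4·12 = 80°C ✓
GC content: GC 12/28 = 42.9%, outside 43.5–53.6% ✗
homopolymer run: longest run = 5, exceeds 3 ✗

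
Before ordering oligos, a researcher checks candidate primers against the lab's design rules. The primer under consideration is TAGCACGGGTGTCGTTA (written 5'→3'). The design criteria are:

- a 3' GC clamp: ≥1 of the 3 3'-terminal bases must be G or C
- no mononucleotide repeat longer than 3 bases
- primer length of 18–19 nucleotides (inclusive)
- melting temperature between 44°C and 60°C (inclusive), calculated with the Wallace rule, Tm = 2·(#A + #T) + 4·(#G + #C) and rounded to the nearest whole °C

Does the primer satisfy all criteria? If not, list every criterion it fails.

Base counts: A=3, T=5, G=6, C=3 (length 17).
GC clamp: 3' end TTA has 0 G/C, need ≥1 ✗
homopolymer run: longest run = 3 ✓
length: length 17, outside 18–19 ✗
Tm: Tm = 2·8 + 4·9 = 52°C ✓

Fails: GC clamp, length.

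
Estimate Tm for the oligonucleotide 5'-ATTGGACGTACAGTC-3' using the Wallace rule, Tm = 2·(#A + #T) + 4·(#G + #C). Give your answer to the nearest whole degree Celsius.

44°C

Base counts: A=4, T=4, G=4, C=3 (length 15).
Tm = 2·(4+4) + 4·(4+3) = 2·8 + 4·7 = 16 + 28 = 44°C.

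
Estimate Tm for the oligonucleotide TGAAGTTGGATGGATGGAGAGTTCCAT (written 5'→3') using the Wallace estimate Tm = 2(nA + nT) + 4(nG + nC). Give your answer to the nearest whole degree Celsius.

78°C

Base counts: A=7, T=8, G=10, C=2 (length 27).
Tm = 2·(7+8) + 4·(10+2) = 2·15 + 4·12 = 30 + 48 = 78°C.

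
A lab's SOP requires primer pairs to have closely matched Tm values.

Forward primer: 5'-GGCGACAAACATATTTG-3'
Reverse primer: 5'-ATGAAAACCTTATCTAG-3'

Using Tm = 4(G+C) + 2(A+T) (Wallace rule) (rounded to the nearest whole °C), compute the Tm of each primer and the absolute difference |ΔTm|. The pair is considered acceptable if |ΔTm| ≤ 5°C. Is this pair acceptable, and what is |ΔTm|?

|ΔTm| = 4°C; the pair is acceptable.

Forward: A=6 T=4 G=4 C=3 → Tm = 2·10 + 4·7 = 48°C.
Reverse: A=7 T=5 G=2 C=3 → Tm = 2·12 + 4·5 = 44°C.
|ΔTm| = |48 − 44| = 4°C, ≤ 5°C.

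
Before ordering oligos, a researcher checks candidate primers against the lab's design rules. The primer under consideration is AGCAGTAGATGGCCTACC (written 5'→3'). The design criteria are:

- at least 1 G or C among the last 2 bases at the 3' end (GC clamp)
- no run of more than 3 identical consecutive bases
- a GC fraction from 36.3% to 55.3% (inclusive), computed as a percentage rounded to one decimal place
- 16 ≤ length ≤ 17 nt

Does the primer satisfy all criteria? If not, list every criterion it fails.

Base counts: A=5, T=3, G=5, C=5 (length 18).
GC clamp: 3' end CC has 2 G/C ✓
homopolymer run: longest run = 2 ✓
GC content: GC 10/18 = 55.6%, outside 36.3–55.3% ✗
length: length 18, outside 16–17 ✗

Fails: GC content, length.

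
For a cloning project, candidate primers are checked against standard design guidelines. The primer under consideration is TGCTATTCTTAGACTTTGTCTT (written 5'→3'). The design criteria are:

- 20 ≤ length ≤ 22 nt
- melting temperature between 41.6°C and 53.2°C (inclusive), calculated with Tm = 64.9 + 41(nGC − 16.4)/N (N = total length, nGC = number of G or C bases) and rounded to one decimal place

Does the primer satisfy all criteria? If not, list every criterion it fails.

Base counts: A=3, T=12, G=3, C=4 (length 22).
length: length 22 ✓
Tm: Tm = 64.9 + 41·(7 − 16.4)/22 = 47.4°C ✓

Meets all criteria.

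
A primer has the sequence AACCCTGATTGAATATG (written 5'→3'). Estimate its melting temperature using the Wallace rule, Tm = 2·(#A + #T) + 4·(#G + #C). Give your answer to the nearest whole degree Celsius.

46°C

Base counts: A=6, T=5, G=3, C=3 (length 17).
Tm = 2·(6+5) + 4·(3+3) = 2·11 + 4·6 = 22 + 24 = 46°C.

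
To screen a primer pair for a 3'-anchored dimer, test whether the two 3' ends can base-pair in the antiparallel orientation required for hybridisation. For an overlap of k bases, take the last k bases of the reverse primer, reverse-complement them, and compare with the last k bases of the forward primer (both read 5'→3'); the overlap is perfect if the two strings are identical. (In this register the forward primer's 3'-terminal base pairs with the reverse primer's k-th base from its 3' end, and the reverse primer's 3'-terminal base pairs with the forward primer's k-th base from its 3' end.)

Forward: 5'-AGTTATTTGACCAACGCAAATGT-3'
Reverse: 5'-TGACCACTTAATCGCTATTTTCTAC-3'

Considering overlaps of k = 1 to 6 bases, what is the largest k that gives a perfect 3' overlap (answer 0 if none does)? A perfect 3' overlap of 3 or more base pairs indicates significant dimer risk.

Longest perfect overlap: 2 complementary base pairs; below the dimer-risk threshold (threshold 3).

Last 6 bases (5'→3') — forward …AAATGT, reverse …TTCTAC.
Reverse complement of the reverse primer's last 6 bases: GTAGAA; its first k bases are the reverse complement of the reverse primer's last k bases, so a perfect k-base overlap needs the forward primer's last k bases to equal them.
Comparing (forward last k vs required): k=1: T vs G ✗; k=2: GT vs GT ✓; k=3: TGT vs GTA ✗; k=4: ATGT vs GTAG ✗; k=5: AATGT vs GTAGA ✗; k=6: AAATGT vs GTAGAA ✗.
Only k = 2 is perfect, so the longest perfect 3' overlap is 2.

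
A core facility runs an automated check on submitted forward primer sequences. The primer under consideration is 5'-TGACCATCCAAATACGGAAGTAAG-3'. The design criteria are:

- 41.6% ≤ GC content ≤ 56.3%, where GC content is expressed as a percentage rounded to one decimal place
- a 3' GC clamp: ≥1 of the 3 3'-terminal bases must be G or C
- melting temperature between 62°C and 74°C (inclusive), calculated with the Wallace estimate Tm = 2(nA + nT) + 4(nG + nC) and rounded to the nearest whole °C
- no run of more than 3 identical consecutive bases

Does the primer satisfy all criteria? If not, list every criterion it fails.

Base counts: A=10, T=4, G=5, C=5 (length 24).
GC content: GC 10/24 = 41.7% ✓
GC clamp: 3' end AAG has 1 G/C ✓
Tm: Tm = 2·14 + 4·10 = 68°C ✓
homopolymer run: longest run = 3 ✓

Meets all criteria.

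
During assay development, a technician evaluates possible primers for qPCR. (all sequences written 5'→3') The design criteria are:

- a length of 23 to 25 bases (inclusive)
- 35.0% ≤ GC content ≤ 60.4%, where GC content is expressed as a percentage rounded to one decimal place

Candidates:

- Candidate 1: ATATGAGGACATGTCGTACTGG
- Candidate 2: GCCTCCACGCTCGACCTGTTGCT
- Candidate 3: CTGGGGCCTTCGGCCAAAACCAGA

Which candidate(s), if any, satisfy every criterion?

Candidate 1 (22 nt, A=6 T=6 G=7 C=3): length 22, outside 23–25 ✗; GC 10/22 = 45.5% ✓ — fails.
Candidate 2 (23 nt, A=2 T=6 G=5 C=10): length 23 ✓; GC 15/23 = 65.2%, outside 35.0–60.4% ✗ — fails.
Candidate 3 (24 nt, A=6 T=3 G=7 C=8): length 24 ✓; GC 15/24 = 62.5%, outside 35.0–60.4% ✗ — fails.

None of the candidates satisfy all criteria.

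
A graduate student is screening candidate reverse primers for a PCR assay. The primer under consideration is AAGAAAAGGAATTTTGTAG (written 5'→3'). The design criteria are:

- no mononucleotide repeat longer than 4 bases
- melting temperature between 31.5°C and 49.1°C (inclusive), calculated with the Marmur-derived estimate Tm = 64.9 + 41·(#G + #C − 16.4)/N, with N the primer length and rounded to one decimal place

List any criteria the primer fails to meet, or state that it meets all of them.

Meets all criteria.

Base counts: A=9, T=5, G=5, C=0 (length 19).
homopolymer run: longest run = 4 ✓
Tm: Tm = 64.9 + 41·(5 − 16.4)/19 = 40.3°C ✓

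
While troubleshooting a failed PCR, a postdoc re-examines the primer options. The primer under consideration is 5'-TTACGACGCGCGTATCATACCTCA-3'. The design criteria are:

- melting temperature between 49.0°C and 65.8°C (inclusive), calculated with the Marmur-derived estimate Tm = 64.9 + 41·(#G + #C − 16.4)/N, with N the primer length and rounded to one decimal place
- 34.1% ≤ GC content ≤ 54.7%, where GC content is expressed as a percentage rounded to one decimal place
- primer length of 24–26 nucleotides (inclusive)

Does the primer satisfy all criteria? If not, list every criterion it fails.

Base counts: A=6, T=6, G=4, C=8 (length 24).
Tm: Tm = 64.9 + 41·(12 − 16.4)/24 = 57.4°C ✓
GC content: GC 12/24 = 50.0% ✓
length: length 24 ✓

Meets all criteria.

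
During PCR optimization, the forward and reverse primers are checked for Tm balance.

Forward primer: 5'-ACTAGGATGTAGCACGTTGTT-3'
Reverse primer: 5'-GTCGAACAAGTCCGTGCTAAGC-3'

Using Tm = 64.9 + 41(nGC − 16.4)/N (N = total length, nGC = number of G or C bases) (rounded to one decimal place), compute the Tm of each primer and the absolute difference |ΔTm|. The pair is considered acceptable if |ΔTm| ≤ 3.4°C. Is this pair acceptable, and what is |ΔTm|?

|ΔTm| = 6.2°C; the pair is not acceptable.

Forward: G+C = 9, N = 21 → Tm = 64.9 + 41·(9 − 16.4)/21 = 50.5°C.
Reverse: G+C = 12, N = 22 → Tm = 64.9 + 41·(12 − 16.4)/22 = 56.7°C.
|ΔTm| = |50.5 − 56.7| = 6.2°C, > 3.4°C.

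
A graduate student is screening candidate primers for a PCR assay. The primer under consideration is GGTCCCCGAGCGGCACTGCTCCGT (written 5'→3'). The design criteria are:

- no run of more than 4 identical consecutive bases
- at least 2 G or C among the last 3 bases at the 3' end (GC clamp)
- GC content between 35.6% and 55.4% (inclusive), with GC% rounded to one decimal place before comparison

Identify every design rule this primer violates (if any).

Fails: GC content.

Base counts: A=2, T=4, G=8, C=10 (length 24).
homopolymer run: longest run = 4 ✓
GC clamp: 3' end CGT has 2 G/C ✓
GC content: GC 18/24 = 75.0%, outside 35.6–55.4% ✗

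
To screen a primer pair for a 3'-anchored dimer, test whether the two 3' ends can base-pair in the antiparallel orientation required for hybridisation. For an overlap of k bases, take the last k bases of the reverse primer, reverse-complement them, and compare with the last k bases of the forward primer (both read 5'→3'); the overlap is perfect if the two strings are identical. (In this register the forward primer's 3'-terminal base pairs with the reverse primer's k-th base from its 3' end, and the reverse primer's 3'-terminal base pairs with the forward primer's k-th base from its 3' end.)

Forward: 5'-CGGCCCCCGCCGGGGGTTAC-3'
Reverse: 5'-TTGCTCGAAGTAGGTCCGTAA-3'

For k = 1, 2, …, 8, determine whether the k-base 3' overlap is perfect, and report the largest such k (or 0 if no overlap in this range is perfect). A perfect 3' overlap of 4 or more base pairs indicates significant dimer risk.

Last 8 bases (5'→3') — forward …GGGGTTAC, reverse …GTCCGTAA.
Reverse complement of the reverse primer's last 8 bases: TTACGGAC; its first k bases are the reverse complement of the reverse primer's last k bases, so a perfect k-base overlap needs the forward primer's last k bases to equal them.
Comparing (forward last k vs required): k=1: C vs T ✗; k=2: AC vs TT ✗; k=3: TAC vs TTA ✗; k=4: TTAC vs TTAC ✓; k=5: GTTAC vs TTACG ✗; k=6: GGTTAC vs TTACGG ✗; k=7: GGGTTAC vs TTACGGA ✗; k=8: GGGGTTAC vs TTACGGAC ✗.
Only k = 4 is perfect, so the longest perfect 3' overlap is 4.

Longest perfect overlap: 4 complementary base pairs; significant dimer risk (threshold 4).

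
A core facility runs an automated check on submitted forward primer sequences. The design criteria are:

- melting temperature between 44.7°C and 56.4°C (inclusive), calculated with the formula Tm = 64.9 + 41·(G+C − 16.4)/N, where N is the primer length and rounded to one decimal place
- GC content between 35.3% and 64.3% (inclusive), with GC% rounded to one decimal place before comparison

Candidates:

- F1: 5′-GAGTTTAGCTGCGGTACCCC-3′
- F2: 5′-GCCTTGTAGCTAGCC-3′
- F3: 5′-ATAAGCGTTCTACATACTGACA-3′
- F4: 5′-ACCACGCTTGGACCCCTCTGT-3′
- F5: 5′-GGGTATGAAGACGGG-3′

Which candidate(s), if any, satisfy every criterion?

F1, F2, F3 and F5.

F1 (20 nt, A=3 T=5 G=6 C=6): Tm = 64.9 + 41·(12 − 16.4)/20 = 55.9°C ✓; GC 12/20 = 60.0% ✓ — passes.
F2 (15 nt, A=2 T=4 G=4 C=5): Tm = 64.9 + 41·(9 − 16.4)/15 = 44.7°C ✓; GC 9/15 = 60.0% ✓ — passes.
F3 (22 nt, A=8 T=6 G=3 C=5): Tm = 64.9 + 41·(8 − 16.4)/22 = 49.2°C ✓; GC 8/22 = 36.4% ✓ — passes.
F4 (21 nt, A=3 T=5 G=4 C=9): Tm = 64.9 + 41·(13 − 16.4)/21 = 58.3°C, outside 44.7–56.4°C ✗; GC 13/21 = 61.9% ✓ — fails.
F5 (15 nt, A=4 T=2 G=8 C=1): Tm = 64.9 + 41·(9 − 16.4)/15 = 44.7°C ✓; GC 9/15 = 60.0% ✓ — passes.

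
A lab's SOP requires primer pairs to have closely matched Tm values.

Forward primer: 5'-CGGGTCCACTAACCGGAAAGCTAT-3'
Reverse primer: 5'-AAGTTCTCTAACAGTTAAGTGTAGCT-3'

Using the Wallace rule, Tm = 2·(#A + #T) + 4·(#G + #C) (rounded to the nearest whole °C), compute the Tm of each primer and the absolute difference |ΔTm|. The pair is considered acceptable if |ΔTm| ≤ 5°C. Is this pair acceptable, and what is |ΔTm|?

|ΔTm| = 4°C; the pair is acceptable.

Forward: A=7 T=4 G=6 C=7 → Tm = 2·11 + 4·13 = 74°C.
Reverse: A=8 T=9 G=5 C=4 → Tm = 2·17 + 4·9 = 70°C.
|ΔTm| = |74 − 70| = 4°C, ≤ 5°C.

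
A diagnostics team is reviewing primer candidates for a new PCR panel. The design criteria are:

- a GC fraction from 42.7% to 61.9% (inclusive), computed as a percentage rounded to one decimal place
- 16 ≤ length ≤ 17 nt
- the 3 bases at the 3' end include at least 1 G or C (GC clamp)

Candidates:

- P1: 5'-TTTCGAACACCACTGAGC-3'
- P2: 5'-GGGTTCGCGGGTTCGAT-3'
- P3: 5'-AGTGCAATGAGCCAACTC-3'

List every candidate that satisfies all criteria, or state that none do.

P1 (18 nt, A=5 T=4 G=3 C=6): GC 9/18 = 50.0% ✓; length 18, outside 16–17 ✗; 3' end AGC has 2 G/C ✓ — fails.
P2 (17 nt, A=1 T=5 G=8 C=3): GC 11/17 = 64.7%, outside 42.7–61.9% ✗; length 17 ✓; 3' end GAT has 1 G/C ✓ — fails.
P3 (18 nt, A=6 T=3 G=4 C=5): GC 9/18 = 50.0% ✓; length 18, outside 16–17 ✗; 3' end CTC has 2 G/C ✓ — fails.

None of the candidates satisfy all criteria.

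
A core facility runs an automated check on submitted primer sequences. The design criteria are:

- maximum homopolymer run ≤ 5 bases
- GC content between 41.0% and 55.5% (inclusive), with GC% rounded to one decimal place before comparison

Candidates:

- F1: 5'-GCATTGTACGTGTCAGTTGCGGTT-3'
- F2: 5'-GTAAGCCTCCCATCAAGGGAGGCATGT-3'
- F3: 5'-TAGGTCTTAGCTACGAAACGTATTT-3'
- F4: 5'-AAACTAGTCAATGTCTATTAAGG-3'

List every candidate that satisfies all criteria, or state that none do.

F1 (24 nt, A=3 T=9 G=8 C=4): longest run = 2 ✓; GC 12/24 = 50.0% ✓ — passes.
F2 (27 nt, A=7 T=5 G=8 C=7): longest run = 3 ✓; GC 15/27 = 55.6%, outside 41.0–55.5% ✗ — fails.
F3 (25 nt, A=7 T=9 G=5 C=4): longest run = 3 ✓; GC 9/25 = 36.0%, outside 41.0–55.5% ✗ — fails.
F4 (23 nt, A=9 T=7 G=4 C=3): longest run = 3 ✓; GC 7/23 = 30.4%, outside 41.0–55.5% ✗ — fails.

F1 only.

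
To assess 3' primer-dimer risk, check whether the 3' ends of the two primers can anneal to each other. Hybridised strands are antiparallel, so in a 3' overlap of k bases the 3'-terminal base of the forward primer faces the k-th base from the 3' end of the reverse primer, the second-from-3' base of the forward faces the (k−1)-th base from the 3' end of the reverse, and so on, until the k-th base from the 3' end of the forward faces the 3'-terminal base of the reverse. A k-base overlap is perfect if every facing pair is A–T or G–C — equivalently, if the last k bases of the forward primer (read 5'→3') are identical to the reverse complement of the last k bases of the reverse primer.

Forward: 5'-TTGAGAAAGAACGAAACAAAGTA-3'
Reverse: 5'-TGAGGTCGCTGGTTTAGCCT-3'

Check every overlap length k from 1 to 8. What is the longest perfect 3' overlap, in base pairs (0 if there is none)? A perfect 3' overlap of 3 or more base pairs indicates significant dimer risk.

Longest perfect overlap: 1 complementary base pair; below the dimer-risk threshold (threshold 3).

Last 8 bases (5'→3') — forward …ACAAAGTA, reverse …TTTAGCCT.
Reverse complement of the reverse primer's last 8 bases: AGGCTAAA; its first k bases are the reverse complement of the reverse primer's last k bases, so a perfect k-base overlap needs the forward primer's last k bases to equal them.
Comparing (forward last k vs required): k=1: A vs A ✓; k=2: TA vs AG ✗; k=3: GTA vs AGG ✗; k=4: AGTA vs AGGC ✗; k=5: AAGTA vs AGGCT ✗; k=6: AAAGTA vs AGGCTA ✗; k=7: CAAAGTA vs AGGCTAA ✗; k=8: ACAAAGTA vs AGGCTAAA ✗.
Only k = 1 is perfect, so the longest perfect 3' overlap is 1.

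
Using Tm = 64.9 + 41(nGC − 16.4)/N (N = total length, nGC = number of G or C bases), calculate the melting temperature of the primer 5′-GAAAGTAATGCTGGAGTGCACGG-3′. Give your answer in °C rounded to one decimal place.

57.1°C

Base counts: A=7, T=4, G=9, C=3; G+C = 12, N = 23.
Tm = 64.9 + 41·(12 − 16.4)/23 = 64.9 + -180.40/23 = 57.1°C.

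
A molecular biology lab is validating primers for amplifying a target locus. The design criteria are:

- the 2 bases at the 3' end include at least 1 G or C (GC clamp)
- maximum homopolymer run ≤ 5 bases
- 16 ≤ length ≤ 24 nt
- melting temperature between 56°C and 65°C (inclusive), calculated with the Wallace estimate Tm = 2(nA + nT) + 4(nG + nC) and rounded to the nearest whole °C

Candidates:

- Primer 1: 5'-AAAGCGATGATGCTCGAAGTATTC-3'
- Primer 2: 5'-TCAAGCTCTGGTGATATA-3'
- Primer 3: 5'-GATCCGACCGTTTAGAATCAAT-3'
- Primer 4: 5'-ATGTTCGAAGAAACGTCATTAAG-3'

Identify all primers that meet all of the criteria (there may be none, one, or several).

Primer 1 (24 nt, A=8 T=6 G=6 C=4): 3' end TC has 1 G/C ✓; longest run = 3 ✓; length 24 ✓; Tm = 2·14 + 4·10 = 68°C, outside 56–65°C ✗ — fails.
Primer 2 (18 nt, A=5 T=6 G=4 C=3): 3' end TA has 0 G/C, need ≥1 ✗; longest run = 2 ✓; length 18 ✓; Tm = 2·11 + 4·7 = 50°C, outside 56–65°C ✗ — fails.
Primer 3 (22 nt, A=7 T=6 G=4 C=5): 3' end AT has 0 G/C, need ≥1 ✗; longest run = 3 ✓; length 22 ✓; Tm = 2·13 + 4·9 = 62°C ✓ — fails.
Primer 4 (23 nt, A=9 T=6 G=5 C=3): 3' end AG has 1 G/C ✓; longest run = 3 ✓; length 23 ✓; Tm = 2·15 + 4·8 = 62°C ✓ — passes.

Primer 4 only.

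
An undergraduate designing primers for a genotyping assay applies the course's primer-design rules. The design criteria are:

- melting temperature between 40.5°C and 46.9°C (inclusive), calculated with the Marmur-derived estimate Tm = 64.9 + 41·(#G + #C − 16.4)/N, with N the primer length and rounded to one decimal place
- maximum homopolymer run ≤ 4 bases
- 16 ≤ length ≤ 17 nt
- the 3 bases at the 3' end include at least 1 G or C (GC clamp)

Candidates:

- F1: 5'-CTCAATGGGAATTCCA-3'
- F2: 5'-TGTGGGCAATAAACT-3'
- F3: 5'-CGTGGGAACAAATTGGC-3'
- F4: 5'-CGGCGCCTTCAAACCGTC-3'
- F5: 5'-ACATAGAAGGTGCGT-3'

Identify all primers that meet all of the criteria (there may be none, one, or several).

F1 only.

F1 (16 nt, A=5 T=4 G=3 C=4): Tm = 64.9 + 41·(7 − 16.4)/16 = 40.8°C ✓; longest run = 3 ✓; length 16 ✓; 3' end CCA has 2 G/C ✓ — passes.
F2 (15 nt, A=5 T=4 G=4 C=2): Tm = 64.9 + 41·(6 − 16.4)/15 = 36.5°C, outside 40.5–46.9°C ✗; longest run = 3 ✓; length 15, outside 16–17 ✗; 3' end ACT has 1 G/C ✓ — fails.
F3 (17 nt, A=5 T=3 G=6 C=3): Tm = 64.9 + 41·(9 − 16.4)/17 = 47.1°C, outside 40.5–46.9°C ✗; longest run = 3 ✓; length 17 ✓; 3' end GGC has 3 G/C ✓ — fails.
F4 (18 nt, A=3 T=3 G=4 C=8): Tm = 64.9 + 41·(12 − 16.4)/18 = 54.9°C, outside 40.5–46.9°C ✗; longest run = 3 ✓; length 18, outside 16–17 ✗; 3' end GTC has 2 G/C ✓ — fails.
F5 (15 nt, A=5 T=3 G=5 C=2): Tm = 64.9 + 41·(7 − 16.4)/15 = 39.2°C, outside 40.5–46.9°C ✗; longest run = 2 ✓; length 15, outside 16–17 ✗; 3' end CGT has 2 G/C ✓ — fails.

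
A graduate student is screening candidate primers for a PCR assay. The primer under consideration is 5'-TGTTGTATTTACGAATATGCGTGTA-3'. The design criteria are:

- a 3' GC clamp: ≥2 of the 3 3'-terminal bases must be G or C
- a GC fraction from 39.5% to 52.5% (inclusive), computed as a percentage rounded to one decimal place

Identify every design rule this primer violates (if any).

Base counts: A=6, T=11, G=6, C=2 (length 25).
GC clamp: 3' end GTA has 1 G/C, need ≥2 ✗
GC content: GC 8/25 = 32.0%, outside 39.5–52.5% ✗

Fails: GC clamp, GC content.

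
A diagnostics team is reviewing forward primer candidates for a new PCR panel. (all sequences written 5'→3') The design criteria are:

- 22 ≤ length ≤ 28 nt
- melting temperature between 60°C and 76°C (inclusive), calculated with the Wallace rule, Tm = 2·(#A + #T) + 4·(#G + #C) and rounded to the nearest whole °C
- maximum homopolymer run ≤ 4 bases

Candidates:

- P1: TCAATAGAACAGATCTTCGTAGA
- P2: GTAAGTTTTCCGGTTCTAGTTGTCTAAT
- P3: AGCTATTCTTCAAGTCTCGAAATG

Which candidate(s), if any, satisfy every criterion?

P1 (23 nt, A=9 T=6 G=4 C=4): length 23 ✓; Tm = 2·15 + 4·8 = 62°C ✓; longest run = 2 ✓ — passes.
P2 (28 nt, A=5 T=13 G=6 C=4): length 28 ✓; Tm = 2·18 + 4·10 = 76°C ✓; longest run = 4 ✓ — passes.
P3 (24 nt, A=7 T=8 G=4 C=5): length 24 ✓; Tm = 2·15 + 4·9 = 66°C ✓; longest run = 3 ✓ — passes.

P1, P2 and P3.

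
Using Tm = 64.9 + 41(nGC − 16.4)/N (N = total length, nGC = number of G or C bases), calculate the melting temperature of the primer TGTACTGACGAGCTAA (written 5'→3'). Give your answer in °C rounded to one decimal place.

40.8°C

Base counts: A=5, T=4, G=4, C=3; G+C = 7, N = 16.
Tm = 64.9 + 41·(7 − 16.4)/16 = 64.9 + -385.40/16 = 40.8°C.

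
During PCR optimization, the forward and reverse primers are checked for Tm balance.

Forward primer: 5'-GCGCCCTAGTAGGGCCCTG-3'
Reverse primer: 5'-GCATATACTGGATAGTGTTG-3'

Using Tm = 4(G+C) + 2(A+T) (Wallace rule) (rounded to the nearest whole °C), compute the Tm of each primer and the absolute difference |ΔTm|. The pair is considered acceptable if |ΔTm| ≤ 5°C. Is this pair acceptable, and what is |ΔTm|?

|ΔTm| = 10°C; the pair is not acceptable.

Forward: A=2 T=3 G=7 C=7 → Tm = 2·5 + 4·14 = 66°C.
Reverse: A=5 T=7 G=6 C=2 → Tm = 2·12 + 4·8 = 56°C.
|ΔTm| = |66 − 56| = 10°C, > 5°C.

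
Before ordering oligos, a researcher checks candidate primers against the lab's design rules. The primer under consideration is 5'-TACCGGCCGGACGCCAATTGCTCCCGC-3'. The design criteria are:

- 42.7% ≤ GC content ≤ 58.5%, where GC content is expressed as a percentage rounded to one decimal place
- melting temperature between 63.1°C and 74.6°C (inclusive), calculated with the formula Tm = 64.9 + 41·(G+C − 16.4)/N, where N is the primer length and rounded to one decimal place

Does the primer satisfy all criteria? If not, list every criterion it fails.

Fails: GC content.

Base counts: A=4, T=4, G=7, C=12 (length 27).
GC content: GC 19/27 = 70.4%, outside 42.7–58.5% ✗
Tm: Tm = 64.9 + 41·(19 − 16.4)/27 = 68.8°C ✓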